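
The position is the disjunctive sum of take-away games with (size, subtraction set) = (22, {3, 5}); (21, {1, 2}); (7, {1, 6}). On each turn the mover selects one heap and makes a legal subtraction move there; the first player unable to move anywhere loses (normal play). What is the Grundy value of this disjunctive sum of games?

Heap A, S = {3, 5}:
G(0) = 0
G(1) = mex{} = 0
G(2) = mex{} = 0
G(3) = mex{0} = 1
G(4) = mex{0} = 1
G(5) = mex{0,0} = 1
G(6) = mex{1,0} = 2
G(7) = mex{1,0} = 2
G(8) = mex{1,1} = 0
G(9) = mex{2,1} = 0
G(10) = mex{2,1} = 0
G(11) = mex{0,2} = 1
G(12) = mex{0,2} = 1
G(13) = mex{0,0} = 1
G(14) = mex{1,0} = 2
G(15) = mex{1,0} = 2
G(16) = mex{1,1} = 0
G(17) = mex{2,1} = 0
G(18) = mex{2,1} = 0
G(19) = mex{0,2} = 1
G(20) = mex{0,2} = 1
G(21) = mex{0,0} = 1
G(22) = mex{1,0} = 2
G_A(22) = 2.
Heap B, S = {1, 2}:
n :  0  1  2  3  4  5  6  7  8  9 10 11 12 13 14 15 16 17 18 19 20 21
G :  0  1  2  0  1  2  0  1  2  0  1  2  0  1  2  0  1  2  0  1  2  0
G_B(21) = 0.
Heap C, S = {1, 6}:
G(0) = 0
G(1) = mex{0} = 1
G(2) = mex{1} = 0
G(3) = mex{0} = 1
G(4) = mex{1} = 0
G(5) = mex{0} = 1
G(6) = mex{1,0} = 2
G(7) = mex{2,1} = 0
G_C(7) = 0.
Combined Grundy value = 2 ⊕ 0 ⊕ 0 = 2.

2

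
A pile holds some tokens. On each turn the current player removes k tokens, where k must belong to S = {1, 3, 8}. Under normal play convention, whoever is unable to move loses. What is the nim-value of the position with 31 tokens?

n :  0  1  2  3  4  5  6  7  8  9 10 11 12 13 14 15 16 17 18 19 20 21 22 23 24 25 26 27 28 29 30 31
G :  0  1  0  1  0  1  0  1  2  3  2  0  1  0  1  0  1  0  1  2  3  2  0  1  0  1  0  1  0  1  2  3

3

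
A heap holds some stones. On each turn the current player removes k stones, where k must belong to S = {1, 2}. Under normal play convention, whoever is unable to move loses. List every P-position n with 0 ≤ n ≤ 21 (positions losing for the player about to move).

0, 3, 6, 9, 12, 15, 18, 21

G(0) = 0
G(1) = mex{0} = 1
G(2) = mex{1,0} = 2
G(3) = mex{2,1} = 0
G(4) = mex{0,2} = 1
G(5) = mex{1,0} = 2
G(6) = mex{2,1} = 0
G(7) = mex{0,2} = 1
G(8) = mex{1,0} = 2
G(9) = mex{2,1} = 0
G(10) = mex{0,2} = 1
G(11) = mex{1,0} = 2
G(12) = mex{2,1} = 0
G(13) = mex{0,2} = 1
G(14) = mex{1,0} = 2
G(15) = mex{2,1} = 0
G(16) = mex{0,2} = 1
G(17) = mex{1,0} = 2
G(18) = mex{2,1} = 0
G(19) = mex{0,2} = 1
G(20) = mex{1,0} = 2
G(21) = mex{2,1} = 0
P-positions are exactly the n with G(n) = 0.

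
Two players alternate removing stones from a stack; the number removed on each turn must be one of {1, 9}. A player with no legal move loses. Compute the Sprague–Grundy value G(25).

G(0) = 0
G(1) = mex{0} = 1
G(2) = mex{1} = 0
G(3) = mex{0} = 1
G(4) = mex{1} = 0
G(5) = mex{0} = 1
G(6) = mex{1} = 0
G(7) = mex{0} = 1
G(8) = mex{1} = 0
G(9) = mex{0,0} = 1
G(10) = mex{1,1} = 0
G(11) = mex{0,0} = 1
G(12) = mex{1,1} = 0
G(13) = mex{0,0} = 1
G(14) = mex{1,1} = 0
G(15) = mex{0,0} = 1
G(16) = mex{1,1} = 0
G(17) = mex{0,0} = 1
G(18) = mex{1,1} = 0
G(19) = mex{0,0} = 1
G(20) = mex{1,1} = 0
G(21) = mex{0,0} = 1
G(22) = mex{1,1} = 0
G(23) = mex{0,0} = 1
G(24) = mex{1,1} = 0
G(25) = mex{0,0} = 1

1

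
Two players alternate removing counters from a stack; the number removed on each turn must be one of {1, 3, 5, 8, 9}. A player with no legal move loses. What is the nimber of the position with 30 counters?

n :  0  1  2  3  4  5  6  7  8  9 10 11 12 13 14 15 16 17 18 19 20 21 22 23 24 25 26 27 28 29 30
G :  0  1  0  1  0  1  0  1  2  3  2  3  2  3  2  3  0  1  0  1  0  1  0  1  2  3  2  3  2  3  2

2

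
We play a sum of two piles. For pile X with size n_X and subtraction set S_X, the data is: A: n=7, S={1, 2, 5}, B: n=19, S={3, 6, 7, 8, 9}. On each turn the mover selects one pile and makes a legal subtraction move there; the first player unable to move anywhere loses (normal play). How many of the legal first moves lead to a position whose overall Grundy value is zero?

3

Pile A, S = {1, 2, 5}:
n : 0 1 2 3 4 5 6 7
G : 0 1 2 0 1 2 0 1
G_A(7) = 1.
Pile B, S = {3, 6, 7, 8, 9}:
G(0) = 0
G(1) = mex{} = 0
G(2) = mex{} = 0
G(3) = mex{0} = 1
G(4) = mex{0} = 1
G(5) = mex{0} = 1
G(6) = mex{1,0} = 2
G(7) = mex{1,0,0} = 2
G(8) = mex{1,0,0,0} = 2
G(9) = mex{2,1,0,0,0} = 3
G(10) = mex{2,1,1,0,0} = 3
G(11) = mex{2,1,1,1,0} = 3
G(12) = mex{3,2,1,1,1} = 0
G(13) = mex{3,2,2,1,1} = 0
G(14) = mex{3,2,2,2,1} = 0
G(15) = mex{0,3,2,2,2} = 1
G(16) = mex{0,3,3,2,2} = 1
G(17) = mex{0,3,3,3,2} = 1
G(18) = mex{1,0,3,3,3} = 2
G(19) = mex{1,0,0,3,3} = 2
G_B(19) = 2.
Combined Grundy value = 1 ⊕ 2 = 3.
A winning move leaves total XOR = 0, i.e. changes one component's Grundy value g to g ⊕ X where X is the current total.
Pile A: need g' = 1⊕3 = 2. Options: 7−1→G=0, 7−2→G=2, 7−5→G=2. Hits: 2.
Pile B: need g' = 2⊕3 = 1. Options: 19−3→G=1, 19−6→G=0, 19−7→G=0, 19−8→G=3, 19−9→G=3. Hits: 1.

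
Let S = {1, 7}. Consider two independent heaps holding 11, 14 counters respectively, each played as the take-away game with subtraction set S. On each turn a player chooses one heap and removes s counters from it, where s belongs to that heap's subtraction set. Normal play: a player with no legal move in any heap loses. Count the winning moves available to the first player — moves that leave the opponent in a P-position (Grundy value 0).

4

All heaps use S = {1, 7}:
n :  0  1  2  3  4  5  6  7  8  9 10 11 12 13 14
G :  0  1  0  1  0  1  0  1  0  1  0  1  0  1  0
Heap A: G(11) = 1.
Heap B: G(14) = 0.
Combined Grundy value = 1 ⊕ 0 = 1.
A winning move leaves total XOR = 0, i.e. changes one component's Grundy value g to g ⊕ X where X is the current total.
Heap A: need g' = 1⊕1 = 0. Options: 11−1→G=0, 11−7→G=0. Hits: 2.
Heap B: need g' = 0⊕1 = 1. Options: 14−1→G=1, 14−7→G=1. Hits: 2.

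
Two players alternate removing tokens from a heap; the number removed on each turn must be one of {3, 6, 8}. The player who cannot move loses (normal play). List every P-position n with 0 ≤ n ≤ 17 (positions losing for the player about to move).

n :  0  1  2  3  4  5  6  7  8  9 10 11 12 13 14 15 16 17
G :  0  0  0  1  1  1  2  2  2  3  3  0  0  0  1  1  1  2
P-positions are exactly the n with G(n) = 0.

0, 1, 2, 11, 12, 13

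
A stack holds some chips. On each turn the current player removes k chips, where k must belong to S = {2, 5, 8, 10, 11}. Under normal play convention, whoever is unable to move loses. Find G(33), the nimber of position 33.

n :  0  1  2  3  4  5  6  7  8  9 10 11 12 13 14 15 16 17 18 19 20 21 22 23 24 25 26 27 28 29 30 31 32 33
G :  0  0  1  1  0  2  1  0  2  1  3  2  2  0  3  1  0  3  1  0  0  1  1  3  2  2  3  4  2  3  3  2  0  0

0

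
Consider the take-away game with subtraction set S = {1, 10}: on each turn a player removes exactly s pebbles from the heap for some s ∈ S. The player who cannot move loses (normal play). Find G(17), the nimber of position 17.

0

n :  0  1  2  3  4  5  6  7  8  9 10 11 12 13 14 15 16 17
G :  0  1  0  1  0  1  0  1  0  1  2  0  1  0  1  0  1  0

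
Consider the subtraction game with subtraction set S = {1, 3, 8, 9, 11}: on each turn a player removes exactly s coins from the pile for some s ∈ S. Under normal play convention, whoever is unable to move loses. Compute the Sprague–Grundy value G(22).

0

n :  0  1  2  3  4  5  6  7  8  9 10 11 12 13 14 15 16 17 18 19 20 21 22
G :  0  1  0  1  0  1  0  1  2  3  2  3  2  3  2  3  0  1  0  1  0  1  0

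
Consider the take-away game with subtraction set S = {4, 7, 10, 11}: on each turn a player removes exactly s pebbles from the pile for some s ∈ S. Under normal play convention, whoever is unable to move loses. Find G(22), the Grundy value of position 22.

1

n :  0  1  2  3  4  5  6  7  8  9 10 11 12 13 14 15 16 17 18 19 20 21 22
G :  0  0  0  0  1  1  1  1  2  2  2  2  3  3  3  0  0  0  0  1  1  1  1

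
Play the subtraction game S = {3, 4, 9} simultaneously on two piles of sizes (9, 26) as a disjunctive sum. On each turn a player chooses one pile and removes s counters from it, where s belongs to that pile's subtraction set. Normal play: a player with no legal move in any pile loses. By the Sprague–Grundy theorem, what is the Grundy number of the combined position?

3

All piles use S = {3, 4, 9}:
G(0) = 0
G(1) = mex{} = 0
G(2) = mex{} = 0
G(3) = mex{0} = 1
G(4) = mex{0,0} = 1
G(5) = mex{0,0} = 1
G(6) = mex{1,0} = 2
G(7) = mex{1,1} = 0
G(8) = mex{1,1} = 0
G(9) = mex{2,1,0} = 3
G(10) = mex{0,2,0} = 1
G(11) = mex{0,0,0} = 1
G(12) = mex{3,0,1} = 2
G(13) = mex{1,3,1} = 0
G(14) = mex{1,1,1} = 0
G(15) = mex{2,1,2} = 0
G(16) = mex{0,2,0} = 1
G(17) = mex{0,0,0} = 1
G(18) = mex{0,0,3} = 1
G(19) = mex{1,0,1} = 2
G(20) = mex{1,1,1} = 0
G(21) = mex{1,1,2} = 0
G(22) = mex{2,1,0} = 3
G(23) = mex{0,2,0} = 1
G(24) = mex{0,0,0} = 1
G(25) = mex{3,0,1} = 2
G(26) = mex{1,3,1} = 0
Pile A: G(9) = 3.
Pile B: G(26) = 0.
Combined Grundy value = 3 ⊕ 0 = 3.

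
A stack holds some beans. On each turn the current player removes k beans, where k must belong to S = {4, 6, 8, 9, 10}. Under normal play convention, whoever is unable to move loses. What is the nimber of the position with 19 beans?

1

n :  0  1  2  3  4  5  6  7  8  9 10 11 12 13 14 15 16 17 18 19
G :  0  0  0  0  1  1  1  1  2  2  2  2  3  3  0  0  0  0  1  1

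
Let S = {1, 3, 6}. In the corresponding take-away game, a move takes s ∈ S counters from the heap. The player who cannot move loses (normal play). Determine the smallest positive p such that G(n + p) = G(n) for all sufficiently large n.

G(0) = 0
G(1) = mex{0} = 1
G(2) = mex{1} = 0
G(3) = mex{0,0} = 1
G(4) = mex{1,1} = 0
G(5) = mex{0,0} = 1
G(6) = mex{1,1,0} = 2
G(7) = mex{2,0,1} = 3
G(8) = mex{3,1,0} = 2
G(9) = mex{2,2,1} = 0
G(10) = mex{0,3,0} = 1
G(11) = mex{1,2,1} = 0
G(12) = mex{0,0,2} = 1
G(13) = mex{1,1,3} = 0
G(14) = mex{0,0,2} = 1
G(15) = mex{1,1,0} = 2
G(16) = mex{2,0,1} = 3
G(17) = mex{3,1,0} = 2
G(18) = mex{2,2,1} = 0
G(19) = mex{0,3,0} = 1
G(n+9) = G(n) holds for n = 0,…,5 (a full window of length max(S) = 6), so the sequence is purely periodic with period 9.

9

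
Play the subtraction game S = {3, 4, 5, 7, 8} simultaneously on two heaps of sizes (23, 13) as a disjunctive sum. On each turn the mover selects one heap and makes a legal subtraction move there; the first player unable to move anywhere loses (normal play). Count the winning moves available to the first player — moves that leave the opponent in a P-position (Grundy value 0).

0

All heaps use S = {3, 4, 5, 7, 8}:
n :  0  1  2  3  4  5  6  7  8  9 10 11 12 13 14 15 16 17 18 19 20 21 22 23
G :  0  0  0  1  1  1  2  2  2  3  3  0  0  0  1  1  1  2  2  2  3  3  0  0
Heap A: G(23) = 0.
Heap B: G(13) = 0.
Combined Grundy value = 0 ⊕ 0 = 0.
A winning move leaves total XOR = 0, i.e. changes one component's Grundy value g to g ⊕ X where X is the current total.
Heap A: target g' = 0⊕0 = 0, but every legal move changes the Grundy value (mex property), so 0 moves.
Heap B: target g' = 0⊕0 = 0, but every legal move changes the Grundy value (mex property), so 0 moves.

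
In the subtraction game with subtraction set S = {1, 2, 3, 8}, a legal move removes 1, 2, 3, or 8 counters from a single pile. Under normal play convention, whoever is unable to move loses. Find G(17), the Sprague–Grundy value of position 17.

4

n :  0  1  2  3  4  5  6  7  8  9 10 11 12 13 14 15 16 17
G :  0  1  2  3  0  1  2  3  4  0  1  2  3  0  1  2  3  4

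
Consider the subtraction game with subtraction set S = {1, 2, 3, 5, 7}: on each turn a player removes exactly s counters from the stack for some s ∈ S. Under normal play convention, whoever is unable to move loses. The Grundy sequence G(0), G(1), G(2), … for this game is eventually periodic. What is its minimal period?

4

G(0) = 0
G(1) = mex{0} = 1
G(2) = mex{1,0} = 2
G(3) = mex{2,1,0} = 3
G(4) = mex{3,2,1} = 0
G(5) = mex{0,3,2,0} = 1
G(6) = mex{1,0,3,1} = 2
G(7) = mex{2,1,0,2,0} = 3
G(8) = mex{3,2,1,3,1} = 0
G(9) = mex{0,3,2,0,2} = 1
G(10) = mex{1,0,3,1,3} = 2
G(11) = mex{2,1,0,2,0} = 3
G(12) = mex{3,2,1,3,1} = 0
G(13) = mex{0,3,2,0,2} = 1
G(14) = mex{1,0,3,1,3} = 2
G(n+4) = G(n) holds for n = 0,…,6 (a full window of length max(S) = 7), so the sequence is purely periodic with period 4.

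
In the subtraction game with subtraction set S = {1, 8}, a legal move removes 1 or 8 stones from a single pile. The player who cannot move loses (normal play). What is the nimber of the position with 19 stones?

G(0) = 0
G(1) = mex{0} = 1
G(2) = mex{1} = 0
G(3) = mex{0} = 1
G(4) = mex{1} = 0
G(5) = mex{0} = 1
G(6) = mex{1} = 0
G(7) = mex{0} = 1
G(8) = mex{1,0} = 2
G(9) = mex{2,1} = 0
G(10) = mex{0,0} = 1
G(11) = mex{1,1} = 0
G(12) = mex{0,0} = 1
G(13) = mex{1,1} = 0
G(14) = mex{0,0} = 1
G(15) = mex{1,1} = 0
G(16) = mex{0,2} = 1
G(17) = mex{1,0} = 2
G(18) = mex{2,1} = 0
G(19) = mex{0,0} = 1

1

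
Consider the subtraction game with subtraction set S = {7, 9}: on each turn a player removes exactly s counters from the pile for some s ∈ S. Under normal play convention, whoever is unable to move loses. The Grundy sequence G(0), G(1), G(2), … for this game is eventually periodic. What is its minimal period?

16

G(0) = 0
G(1) = mex{} = 0
G(2) = mex{} = 0
G(3) = mex{} = 0
G(4) = mex{} = 0
G(5) = mex{} = 0
G(6) = mex{} = 0
G(7) = mex{0} = 1
G(8) = mex{0} = 1
G(9) = mex{0,0} = 1
G(10) = mex{0,0} = 1
G(11) = mex{0,0} = 1
G(12) = mex{0,0} = 1
G(13) = mex{0,0} = 1
G(14) = mex{1,0} = 2
G(15) = mex{1,0} = 2
G(16) = mex{1,1} = 0
G(17) = mex{1,1} = 0
G(18) = mex{1,1} = 0
G(19) = mex{1,1} = 0
G(20) = mex{1,1} = 0
G(21) = mex{2,1} = 0
G(22) = mex{2,1} = 0
G(23) = mex{0,2} = 1
G(24) = mex{0,2} = 1
G(25) = mex{0,0} = 1
G(26) = mex{0,0} = 1
G(27) = mex{0,0} = 1
G(28) = mex{0,0} = 1
G(29) = mex{0,0} = 1
G(30) = mex{1,0} = 2
G(31) = mex{1,0} = 2
G(32) = mex{1,1} = 0
G(33) = mex{1,1} = 0
G(n+16) = G(n) holds for n = 0,…,8 (a full window of length max(S) = 9), so the sequence is purely periodic with period 16.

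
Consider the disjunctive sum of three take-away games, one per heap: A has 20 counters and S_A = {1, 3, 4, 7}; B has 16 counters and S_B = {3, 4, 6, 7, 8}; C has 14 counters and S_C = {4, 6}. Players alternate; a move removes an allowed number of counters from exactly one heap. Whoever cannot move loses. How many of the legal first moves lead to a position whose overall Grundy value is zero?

3

Heap A, S = {1, 3, 4, 7}:
G(0) = 0
G(1) = mex{0} = 1
G(2) = mex{1} = 0
G(3) = mex{0,0} = 1
G(4) = mex{1,1,0} = 2
G(5) = mex{2,0,1} = 3
G(6) = mex{3,1,0} = 2
G(7) = mex{2,2,1,0} = 3
G(8) = mex{3,3,2,1} = 0
G(9) = mex{0,2,3,0} = 1
G(10) = mex{1,3,2,1} = 0
G(11) = mex{0,0,3,2} = 1
G(12) = mex{1,1,0,3} = 2
G(13) = mex{2,0,1,2} = 3
G(14) = mex{3,1,0,3} = 2
G(15) = mex{2,2,1,0} = 3
G(16) = mex{3,3,2,1} = 0
G(17) = mex{0,2,3,0} = 1
G(18) = mex{1,3,2,1} = 0
G(19) = mex{0,0,3,2} = 1
G(20) = mex{1,1,0,3} = 2
G_A(20) = 2.
Heap B, S = {3, 4, 6, 7, 8}:
G(0) = 0
G(1) = mex{} = 0
G(2) = mex{} = 0
G(3) = mex{0} = 1
G(4) = mex{0,0} = 1
G(5) = mex{0,0} = 1
G(6) = mex{1,0,0} = 2
G(7) = mex{1,1,0,0} = 2
G(8) = mex{1,1,0,0,0} = 2
G(9) = mex{2,1,1,0,0} = 3
G(10) = mex{2,2,1,1,0} = 3
G(11) = mex{2,2,1,1,1} = 0
G(12) = mex{3,2,2,1,1} = 0
G(13) = mex{3,3,2,2,1} = 0
G(14) = mex{0,3,2,2,2} = 1
G(15) = mex{0,0,3,2,2} = 1
G(16) = mex{0,0,3,3,2} = 1
G_B(16) = 1.
Heap C, S = {4, 6}:
n :  0  1  2  3  4  5  6  7  8  9 10 11 12 13 14
G :  0  0  0  0  1  1  1  1  2  2  0  0  0  0  1
G_C(14) = 1.
Combined Grundy value = 2 ⊕ 1 ⊕ 1 = 2.
A winning move leaves total XOR = 0, i.e. changes one component's Grundy value g to g ⊕ X where X is the current total.
Heap A: need g' = 2⊕2 = 0. Options: 20−1→G=1, 20−3→G=1, 20−4→G=0, 20−7→G=3. Hits: 1.
Heap B: need g' = 1⊕2 = 3. Options: 16−3→G=0, 16−4→G=0, 16−6→G=3, 16−7→G=3, 16−8→G=2. Hits: 2.
Heap C: need g' = 1⊕2 = 3. Options: 14−4→G=0, 14−6→G=2. Hits: 0.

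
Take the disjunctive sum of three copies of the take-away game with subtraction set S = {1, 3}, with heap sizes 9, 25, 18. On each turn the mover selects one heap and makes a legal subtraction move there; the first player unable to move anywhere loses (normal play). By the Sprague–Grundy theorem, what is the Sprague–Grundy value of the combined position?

All heaps use S = {1, 3}:
n :  0  1  2  3  4  5  6  7  8  9 10 11 12 13 14 15 16 17 18 19 20 21 22 23 24 25
G :  0  1  0  1  0  1  0  1  0  1  0  1  0  1  0  1  0  1  0  1  0  1  0  1  0  1
Heap A: G(9) = 1.
Heap B: G(25) = 1.
Heap C: G(18) = 0.
Combined Grundy value = 1 ⊕ 1 ⊕ 0 = 0.

0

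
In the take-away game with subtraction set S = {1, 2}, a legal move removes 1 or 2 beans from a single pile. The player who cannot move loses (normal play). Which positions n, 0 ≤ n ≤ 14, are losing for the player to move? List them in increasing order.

G(0) = 0
G(1) = mex{0} = 1
G(2) = mex{1,0} = 2
G(3) = mex{2,1} = 0
G(4) = mex{0,2} = 1
G(5) = mex{1,0} = 2
G(6) = mex{2,1} = 0
G(7) = mex{0,2} = 1
G(8) = mex{1,0} = 2
G(9) = mex{2,1} = 0
G(10) = mex{0,2} = 1
G(11) = mex{1,0} = 2
G(12) = mex{2,1} = 0
G(13) = mex{0,2} = 1
G(14) = mex{1,0} = 2
P-positions are exactly the n with G(n) = 0.

0, 3, 6, 9, 12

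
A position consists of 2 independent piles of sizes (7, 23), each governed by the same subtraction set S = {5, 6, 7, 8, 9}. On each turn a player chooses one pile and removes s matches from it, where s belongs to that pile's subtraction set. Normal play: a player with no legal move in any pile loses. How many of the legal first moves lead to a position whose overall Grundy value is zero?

0

All piles use S = {5, 6, 7, 8, 9}:
n :  0  1  2  3  4  5  6  7  8  9 10 11 12 13 14 15 16 17 18 19 20 21 22 23
G :  0  0  0  0  0  1  1  1  1  1  2  2  2  2  0  0  0  0  0  1  1  1  1  1
Pile A: G(7) = 1.
Pile B: G(23) = 1.
Combined Grundy value = 1 ⊕ 1 = 0.
A winning move leaves total XOR = 0, i.e. changes one component's Grundy value g to g ⊕ X where X is the current total.
Pile A: target g' = 1⊕0 = 1, but every legal move changes the Grundy value (mex property), so 0 moves.
Pile B: target g' = 1⊕0 = 1, but every legal move changes the Grundy value (mex property), so 0 moves.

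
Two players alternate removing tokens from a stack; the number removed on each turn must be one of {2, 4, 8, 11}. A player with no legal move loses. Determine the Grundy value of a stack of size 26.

2

G(0) = 0
G(1) = mex{} = 0
G(2) = mex{0} = 1
G(3) = mex{0} = 1
G(4) = mex{1,0} = 2
G(5) = mex{1,0} = 2
G(6) = mex{2,1} = 0
G(7) = mex{2,1} = 0
G(8) = mex{0,2,0} = 1
G(9) = mex{0,2,0} = 1
G(10) = mex{1,0,1} = 2
G(11) = mex{1,0,1,0} = 2
G(12) = mex{2,1,2,0} = 3
G(13) = mex{2,1,2,1} = 0
G(14) = mex{3,2,0,1} = 4
G(15) = mex{0,2,0,2} = 1
G(16) = mex{4,3,1,2} = 0
G(17) = mex{1,0,1,0} = 2
G(18) = mex{0,4,2,0} = 1
G(19) = mex{2,1,2,1} = 0
G(20) = mex{1,0,3,1} = 2
G(21) = mex{0,2,0,2} = 1
G(22) = mex{2,1,4,2} = 0
G(23) = mex{1,0,1,3} = 2
G(24) = mex{0,2,0,0} = 1
G(25) = mex{2,1,2,4} = 0
G(26) = mex{1,0,1,1} = 2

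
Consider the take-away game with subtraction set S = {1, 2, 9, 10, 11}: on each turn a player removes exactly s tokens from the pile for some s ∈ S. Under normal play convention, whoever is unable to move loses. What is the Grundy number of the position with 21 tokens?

0

G(0) = 0
G(1) = mex{0} = 1
G(2) = mex{1,0} = 2
G(3) = mex{2,1} = 0
G(4) = mex{0,2} = 1
G(5) = mex{1,0} = 2
G(6) = mex{2,1} = 0
G(7) = mex{0,2} = 1
G(8) = mex{1,0} = 2
G(9) = mex{2,1,0} = 3
G(10) = mex{3,2,1,0} = 4
G(11) = mex{4,3,2,1,0} = 5
G(12) = mex{5,4,0,2,1} = 3
G(13) = mex{3,5,1,0,2} = 4
G(14) = mex{4,3,2,1,0} = 5
G(15) = mex{5,4,0,2,1} = 3
G(16) = mex{3,5,1,0,2} = 4
G(17) = mex{4,3,2,1,0} = 5
G(18) = mex{5,4,3,2,1} = 0
G(19) = mex{0,5,4,3,2} = 1
G(20) = mex{1,0,5,4,3} = 2
G(21) = mex{2,1,3,5,4} = 0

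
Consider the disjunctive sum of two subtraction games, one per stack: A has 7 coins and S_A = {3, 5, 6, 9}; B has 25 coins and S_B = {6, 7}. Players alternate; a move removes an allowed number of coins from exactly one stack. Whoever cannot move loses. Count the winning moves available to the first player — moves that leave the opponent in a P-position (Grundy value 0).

Stack A, S = {3, 5, 6, 9}:
G(0) = 0
G(1) = mex{} = 0
G(2) = mex{} = 0
G(3) = mex{0} = 1
G(4) = mex{0} = 1
G(5) = mex{0,0} = 1
G(6) = mex{1,0,0} = 2
G(7) = mex{1,0,0} = 2
G_A(7) = 2.
Stack B, S = {6, 7}:
G(0) = 0
G(1) = mex{} = 0
G(2) = mex{} = 0
G(3) = mex{} = 0
G(4) = mex{} = 0
G(5) = mex{} = 0
G(6) = mex{0} = 1
G(7) = mex{0,0} = 1
G(8) = mex{0,0} = 1
G(9) = mex{0,0} = 1
G(10) = mex{0,0} = 1
G(11) = mex{0,0} = 1
G(12) = mex{1,0} = 2
G(13) = mex{1,1} = 0
G(14) = mex{1,1} = 0
G(15) = mex{1,1} = 0
G(16) = mex{1,1} = 0
G(17) = mex{1,1} = 0
G(18) = mex{2,1} = 0
G(19) = mex{0,2} = 1
G(20) = mex{0,0} = 1
G(21) = mex{0,0} = 1
G(22) = mex{0,0} = 1
G(23) = mex{0,0} = 1
G(24) = mex{0,0} = 1
G(25) = mex{1,0} = 2
G_B(25) = 2.
Combined Grundy value = 2 ⊕ 2 = 0.
A winning move leaves total XOR = 0, i.e. changes one component's Grundy value g to g ⊕ X where X is the current total.
Stack A: target g' = 2⊕0 = 2, but every legal move changes the Grundy value (mex property), so 0 moves.
Stack B: target g' = 2⊕0 = 2, but every legal move changes the Grundy value (mex property), so 0 moves.

0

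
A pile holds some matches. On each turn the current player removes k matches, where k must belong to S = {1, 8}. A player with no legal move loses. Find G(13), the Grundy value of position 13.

0

n :  0  1  2  3  4  5  6  7  8  9 10 11 12 13
G :  0  1  0  1  0  1  0  1  2  0  1  0  1  0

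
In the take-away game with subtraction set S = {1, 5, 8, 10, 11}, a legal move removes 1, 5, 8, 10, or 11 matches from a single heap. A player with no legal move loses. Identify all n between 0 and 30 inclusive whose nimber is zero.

0, 2, 4, 6, 18, 20, 22, 24

n :  0  1  2  3  4  5  6  7  8  9 10 11 12 13 14 15 16 17 18 19 20 21 22 23 24 25 26 27 28 29 30
G :  0  1  0  1  0  1  0  1  2  3  2  3  2  3  2  3  4  5  0  1  0  1  0  1  0  1  2  3  2  3  2
P-positions are exactly the n with G(n) = 0.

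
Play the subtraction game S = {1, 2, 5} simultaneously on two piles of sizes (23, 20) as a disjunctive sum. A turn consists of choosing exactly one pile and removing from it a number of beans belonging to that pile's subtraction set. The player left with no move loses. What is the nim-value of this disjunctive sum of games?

All piles use S = {1, 2, 5}:
G(0) = 0
G(1) = mex{0} = 1
G(2) = mex{1,0} = 2
G(3) = mex{2,1} = 0
G(4) = mex{0,2} = 1
G(5) = mex{1,0,0} = 2
G(6) = mex{2,1,1} = 0
G(7) = mex{0,2,2} = 1
G(8) = mex{1,0,0} = 2
G(9) = mex{2,1,1} = 0
G(10) = mex{0,2,2} = 1
G(11) = mex{1,0,0} = 2
G(12) = mex{2,1,1} = 0
G(13) = mex{0,2,2} = 1
G(14) = mex{1,0,0} = 2
G(15) = mex{2,1,1} = 0
G(16) = mex{0,2,2} = 1
G(17) = mex{1,0,0} = 2
G(18) = mex{2,1,1} = 0
G(19) = mex{0,2,2} = 1
G(20) = mex{1,0,0} = 2
G(21) = mex{2,1,1} = 0
G(22) = mex{0,2,2} = 1
G(23) = mex{1,0,0} = 2
Pile A: G(23) = 2.
Pile B: G(20) = 2.
Combined Grundy value = 2 ⊕ 2 = 0.

0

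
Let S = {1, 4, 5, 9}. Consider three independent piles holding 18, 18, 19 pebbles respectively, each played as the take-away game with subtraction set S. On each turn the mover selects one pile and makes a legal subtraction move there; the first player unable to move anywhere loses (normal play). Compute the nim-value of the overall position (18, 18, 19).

1

All piles use S = {1, 4, 5, 9}:
n :  0  1  2  3  4  5  6  7  8  9 10 11 12 13 14 15 16 17 18 19
G :  0  1  0  1  2  3  2  3  0  1  0  1  2  3  2  3  0  1  0  1
Pile A: G(18) = 0.
Pile B: G(18) = 0.
Pile C: G(19) = 1.
Combined Grundy value = 0 ⊕ 0 ⊕ 1 = 1.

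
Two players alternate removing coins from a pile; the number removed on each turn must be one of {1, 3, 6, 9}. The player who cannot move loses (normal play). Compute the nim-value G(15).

n :  0  1  2  3  4  5  6  7  8  9 10 11 12 13 14 15
G :  0  1  0  1  0  1  2  3  2  3  2  3  0  1  0  1

1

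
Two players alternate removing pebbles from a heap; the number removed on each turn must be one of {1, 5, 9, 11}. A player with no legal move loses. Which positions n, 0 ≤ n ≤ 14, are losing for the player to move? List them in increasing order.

n :  0  1  2  3  4  5  6  7  8  9 10 11 12 13 14
G :  0  1  0  1  0  1  0  1  0  1  0  1  0  1  0
P-positions are exactly the n with G(n) = 0.

0, 2, 4, 6, 8, 10, 12, 14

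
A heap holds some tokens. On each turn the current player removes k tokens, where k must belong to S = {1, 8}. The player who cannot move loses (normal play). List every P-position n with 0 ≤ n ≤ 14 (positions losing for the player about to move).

0, 2, 4, 6, 9, 11, 13

n :  0  1  2  3  4  5  6  7  8  9 10 11 12 13 14
G :  0  1  0  1  0  1  0  1  2  0  1  0  1  0  1
P-positions are exactly the n with G(n) = 0.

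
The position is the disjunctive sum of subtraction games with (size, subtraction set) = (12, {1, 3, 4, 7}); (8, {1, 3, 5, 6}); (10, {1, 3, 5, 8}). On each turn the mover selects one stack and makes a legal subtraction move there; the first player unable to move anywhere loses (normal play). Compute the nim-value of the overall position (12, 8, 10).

Stack A, S = {1, 3, 4, 7}:
G(0) = 0
G(1) = mex{0} = 1
G(2) = mex{1} = 0
G(3) = mex{0,0} = 1
G(4) = mex{1,1,0} = 2
G(5) = mex{2,0,1} = 3
G(6) = mex{3,1,0} = 2
G(7) = mex{2,2,1,0} = 3
G(8) = mex{3,3,2,1} = 0
G(9) = mex{0,2,3,0} = 1
G(10) = mex{1,3,2,1} = 0
G(11) = mex{0,0,3,2} = 1
G(12) = mex{1,1,0,3} = 2
G_A(12) = 2.
Stack B, S = {1, 3, 5, 6}:
G(0) = 0
G(1) = mex{0} = 1
G(2) = mex{1} = 0
G(3) = mex{0,0} = 1
G(4) = mex{1,1} = 0
G(5) = mex{0,0,0} = 1
G(6) = mex{1,1,1,0} = 2
G(7) = mex{2,0,0,1} = 3
G(8) = mex{3,1,1,0} = 2
G_B(8) = 2.
Stack C, S = {1, 3, 5, 8}:
n :  0  1  2  3  4  5  6  7  8  9 10
G :  0  1  0  1  0  1  0  1  2  3  2
G_C(10) = 2.
Combined Grundy value = 2 ⊕ 2 ⊕ 2 = 2.

2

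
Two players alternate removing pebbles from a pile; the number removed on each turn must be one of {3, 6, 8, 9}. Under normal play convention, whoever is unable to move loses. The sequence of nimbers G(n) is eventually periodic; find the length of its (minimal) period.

12

n :  0  1  2  3  4  5  6  7  8  9 10 11 12 13 14 15 16 17 18 19 20 21 22 23 24 25
G :  0  0  0  1  1  1  2  2  2  3  3  3  0  0  0  1  1  1  2  2  2  3  3  3  0  0
G(n+12) = G(n) holds for n = 0,…,8 (a full window of length max(S) = 9), so the sequence is purely periodic with period 12.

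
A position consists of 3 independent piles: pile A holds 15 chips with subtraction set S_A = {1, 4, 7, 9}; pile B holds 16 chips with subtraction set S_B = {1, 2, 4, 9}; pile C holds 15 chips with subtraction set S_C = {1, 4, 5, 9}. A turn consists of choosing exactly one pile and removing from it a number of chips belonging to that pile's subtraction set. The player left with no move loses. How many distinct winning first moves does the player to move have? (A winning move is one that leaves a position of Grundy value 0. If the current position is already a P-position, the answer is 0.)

7

Pile A, S = {1, 4, 7, 9}:
n :  0  1  2  3  4  5  6  7  8  9 10 11 12 13 14 15
G :  0  1  0  1  2  0  1  2  0  1  0  1  2  0  1  2
G_A(15) = 2.
Pile B, S = {1, 2, 4, 9}:
n :  0  1  2  3  4  5  6  7  8  9 10 11 12 13 14 15 16
G :  0  1  2  0  1  2  0  1  2  3  4  0  1  2  0  1  2
G_B(16) = 2.
Pile C, S = {1, 4, 5, 9}:
G(0) = 0
G(1) = mex{0} = 1
G(2) = mex{1} = 0
G(3) = mex{0} = 1
G(4) = mex{1,0} = 2
G(5) = mex{2,1,0} = 3
G(6) = mex{3,0,1} = 2
G(7) = mex{2,1,0} = 3
G(8) = mex{3,2,1} = 0
G(9) = mex{0,3,2,0} = 1
G(10) = mex{1,2,3,1} = 0
G(11) = mex{0,3,2,0} = 1
G(12) = mex{1,0,3,1} = 2
G(13) = mex{2,1,0,2} = 3
G(14) = mex{3,0,1,3} = 2
G(15) = mex{2,1,0,2} = 3
G_C(15) = 3.
Combined Grundy value = 2 ⊕ 2 ⊕ 3 = 3.
A winning move leaves total XOR = 0, i.e. changes one component's Grundy value g to g ⊕ X where X is the current total.
Pile A: need g' = 2⊕3 = 1. Options: 15−1→G=1, 15−4→G=1, 15−7→G=0, 15−9→G=1. Hits: 3.
Pile B: need g' = 2⊕3 = 1. Options: 16−1→G=1, 16−2→G=0, 16−4→G=1, 16−9→G=1. Hits: 3.
Pile C: need g' = 3⊕3 = 0. Options: 15−1→G=2, 15−4→G=1, 15−5→G=0, 15−9→G=2. Hits: 1.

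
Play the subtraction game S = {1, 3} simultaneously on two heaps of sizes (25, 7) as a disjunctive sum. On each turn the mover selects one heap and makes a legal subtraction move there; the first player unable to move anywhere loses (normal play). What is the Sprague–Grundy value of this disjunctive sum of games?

0

All heaps use S = {1, 3}:
n :  0  1  2  3  4  5  6  7  8  9 10 11 12 13 14 15 16 17 18 19 20 21 22 23 24 25
G :  0  1  0  1  0  1  0  1  0  1  0  1  0  1  0  1  0  1  0  1  0  1  0  1  0  1
Heap A: G(25) = 1.
Heap B: G(7) = 1.
Combined Grundy value = 1 ⊕ 1 = 0.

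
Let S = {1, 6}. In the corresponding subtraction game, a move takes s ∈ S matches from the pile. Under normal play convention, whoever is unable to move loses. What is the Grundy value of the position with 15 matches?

G(0) = 0
G(1) = mex{0} = 1
G(2) = mex{1} = 0
G(3) = mex{0} = 1
G(4) = mex{1} = 0
G(5) = mex{0} = 1
G(6) = mex{1,0} = 2
G(7) = mex{2,1} = 0
G(8) = mex{0,0} = 1
G(9) = mex{1,1} = 0
G(10) = mex{0,0} = 1
G(11) = mex{1,1} = 0
G(12) = mex{0,2} = 1
G(13) = mex{1,0} = 2
G(14) = mex{2,1} = 0
G(15) = mex{0,0} = 1

1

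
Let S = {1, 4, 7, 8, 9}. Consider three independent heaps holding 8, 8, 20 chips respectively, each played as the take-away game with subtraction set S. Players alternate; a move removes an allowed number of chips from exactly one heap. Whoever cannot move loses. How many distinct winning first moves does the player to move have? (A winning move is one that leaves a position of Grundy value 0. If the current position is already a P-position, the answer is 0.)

All heaps use S = {1, 4, 7, 8, 9}:
n :  0  1  2  3  4  5  6  7  8  9 10 11 12 13 14 15 16 17 18 19 20
G :  0  1  0  1  2  0  1  2  3  2  3  4  5  3  4  0  1  0  1  2  0
Heap A: G(8) = 3.
Heap B: G(8) = 3.
Heap C: G(20) = 0.
Combined Grundy value = 3 ⊕ 3 ⊕ 0 = 0.
A winning move leaves total XOR = 0, i.e. changes one component's Grundy value g to g ⊕ X where X is the current total.
Heap A: target g' = 3⊕0 = 3, but every legal move changes the Grundy value (mex property), so 0 moves.
Heap B: target g' = 3⊕0 = 3, but every legal move changes the Grundy value (mex property), so 0 moves.
Heap C: target g' = 0⊕0 = 0, but every legal move changes the Grundy value (mex property), so 0 moves.

0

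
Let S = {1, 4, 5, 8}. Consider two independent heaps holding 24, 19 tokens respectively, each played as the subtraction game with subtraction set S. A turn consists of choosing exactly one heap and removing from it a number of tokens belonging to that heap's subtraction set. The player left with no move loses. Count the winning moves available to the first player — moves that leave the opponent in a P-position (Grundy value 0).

All heaps use S = {1, 4, 5, 8}:
n :  0  1  2  3  4  5  6  7  8  9 10 11 12 13 14 15 16 17 18 19 20 21 22 23 24
G :  0  1  0  1  2  3  2  3  4  0  1  0  1  2  3  2  3  4  0  1  0  1  2  3  2
Heap A: G(24) = 2.
Heap B: G(19) = 1.
Combined Grundy value = 2 ⊕ 1 = 3.
A winning move leaves total XOR = 0, i.e. changes one component's Grundy value g to g ⊕ X where X is the current total.
Heap A: need g' = 2⊕3 = 1. Options: 24−1→G=3, 24−4→G=0, 24−5→G=1, 24−8→G=3. Hits: 1.
Heap B: need g' = 1⊕3 = 2. Options: 19−1→G=0, 19−4→G=2, 19−5→G=3, 19−8→G=0. Hits: 1.

2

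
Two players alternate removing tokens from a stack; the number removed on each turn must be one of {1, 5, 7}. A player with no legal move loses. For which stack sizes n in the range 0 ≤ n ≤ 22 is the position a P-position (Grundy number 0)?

0, 2, 4, 6, 8, 10, 12, 14, 16, 18, 20, 22

G(0) = 0
G(1) = mex{0} = 1
G(2) = mex{1} = 0
G(3) = mex{0} = 1
G(4) = mex{1} = 0
G(5) = mex{0,0} = 1
G(6) = mex{1,1} = 0
G(7) = mex{0,0,0} = 1
G(8) = mex{1,1,1} = 0
G(9) = mex{0,0,0} = 1
G(10) = mex{1,1,1} = 0
G(11) = mex{0,0,0} = 1
G(12) = mex{1,1,1} = 0
G(13) = mex{0,0,0} = 1
G(14) = mex{1,1,1} = 0
G(15) = mex{0,0,0} = 1
G(16) = mex{1,1,1} = 0
G(17) = mex{0,0,0} = 1
G(18) = mex{1,1,1} = 0
G(19) = mex{0,0,0} = 1
G(20) = mex{1,1,1} = 0
G(21) = mex{0,0,0} = 1
G(22) = mex{1,1,1} = 0
P-positions are exactly the n with G(n) = 0.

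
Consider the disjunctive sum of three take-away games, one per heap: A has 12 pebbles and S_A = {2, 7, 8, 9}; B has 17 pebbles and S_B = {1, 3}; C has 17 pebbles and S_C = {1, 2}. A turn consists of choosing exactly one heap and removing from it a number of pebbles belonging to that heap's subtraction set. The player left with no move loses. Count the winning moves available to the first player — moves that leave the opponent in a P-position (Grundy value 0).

3

Heap A, S = {2, 7, 8, 9}:
G(0) = 0
G(1) = mex{} = 0
G(2) = mex{0} = 1
G(3) = mex{0} = 1
G(4) = mex{1} = 0
G(5) = mex{1} = 0
G(6) = mex{0} = 1
G(7) = mex{0,0} = 1
G(8) = mex{1,0,0} = 2
G(9) = mex{1,1,0,0} = 2
G(10) = mex{2,1,1,0} = 3
G(11) = mex{2,0,1,1} = 3
G(12) = mex{3,0,0,1} = 2
G_A(12) = 2.
Heap B, S = {1, 3}:
n :  0  1  2  3  4  5  6  7  8  9 10 11 12 13 14 15 16 17
G :  0  1  0  1  0  1  0  1  0  1  0  1  0  1  0  1  0  1
G_B(17) = 1.
Heap C, S = {1, 2}:
n :  0  1  2  3  4  5  6  7  8  9 10 11 12 13 14 15 16 17
G :  0  1  2  0  1  2  0  1  2  0  1  2  0  1  2  0  1  2
G_C(17) = 2.
Combined Grundy value = 2 ⊕ 1 ⊕ 2 = 1.
A winning move leaves total XOR = 0, i.e. changes one component's Grundy value g to g ⊕ X where X is the current total.
Heap A: need g' = 2⊕1 = 3. Options: 12−2→G=3, 12−7→G=0, 12−8→G=0, 12−9→G=1. Hits: 1.
Heap B: need g' = 1⊕1 = 0. Options: 17−1→G=0, 17−3→G=0. Hits: 2.
Heap C: need g' = 2⊕1 = 3. Options: 17−1→G=1, 17−2→G=0. Hits: 0.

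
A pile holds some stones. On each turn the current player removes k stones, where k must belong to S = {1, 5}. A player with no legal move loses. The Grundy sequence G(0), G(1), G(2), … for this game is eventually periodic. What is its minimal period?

n :  0  1  2  3  4  5  6  7  8  9 10 11 12 13 14
G :  0  1  0  1  0  1  0  1  0  1  0  1  0  1  0
G(n+2) = G(n) holds for n = 0,…,4 (a full window of length max(S) = 5), so the sequence is purely periodic with period 2.

2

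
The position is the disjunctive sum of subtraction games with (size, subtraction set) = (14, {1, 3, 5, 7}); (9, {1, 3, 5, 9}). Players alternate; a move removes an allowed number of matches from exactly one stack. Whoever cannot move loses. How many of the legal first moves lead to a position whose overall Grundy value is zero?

8

Stack A, S = {1, 3, 5, 7}:
G(0) = 0
G(1) = mex{0} = 1
G(2) = mex{1} = 0
G(3) = mex{0,0} = 1
G(4) = mex{1,1} = 0
G(5) = mex{0,0,0} = 1
G(6) = mex{1,1,1} = 0
G(7) = mex{0,0,0,0} = 1
G(8) = mex{1,1,1,1} = 0
G(9) = mex{0,0,0,0} = 1
G(10) = mex{1,1,1,1} = 0
G(11) = mex{0,0,0,0} = 1
G(12) = mex{1,1,1,1} = 0
G(13) = mex{0,0,0,0} = 1
G(14) = mex{1,1,1,1} = 0
G_A(14) = 0.
Stack B, S = {1, 3, 5, 9}:
G(0) = 0
G(1) = mex{0} = 1
G(2) = mex{1} = 0
G(3) = mex{0,0} = 1
G(4) = mex{1,1} = 0
G(5) = mex{0,0,0} = 1
G(6) = mex{1,1,1} = 0
G(7) = mex{0,0,0} = 1
G(8) = mex{1,1,1} = 0
G(9) = mex{0,0,0,0} = 1
G_B(9) = 1.
Combined Grundy value = 0 ⊕ 1 = 1.
A winning move leaves total XOR = 0, i.e. changes one component's Grundy value g to g ⊕ X where X is the current total.
Stack A: need g' = 0⊕1 = 1. Options: 14−1→G=1, 14−3→G=1, 14−5→G=1, 14−7→G=1. Hits: 4.
Stack B: need g' = 1⊕1 = 0. Options: 9−1→G=0, 9−3→G=0, 9−5→G=0, 9−9→G=0. Hits: 4.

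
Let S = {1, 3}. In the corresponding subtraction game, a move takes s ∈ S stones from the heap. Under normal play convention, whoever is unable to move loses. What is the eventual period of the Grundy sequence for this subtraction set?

G(0) = 0
G(1) = mex{0} = 1
G(2) = mex{1} = 0
G(3) = mex{0,0} = 1
G(4) = mex{1,1} = 0
G(5) = mex{0,0} = 1
G(6) = mex{1,1} = 0
G(7) = mex{0,0} = 1
G(8) = mex{1,1} = 0
G(9) = mex{0,0} = 1
G(10) = mex{1,1} = 0
G(11) = mex{0,0} = 1
G(12) = mex{1,1} = 0
G(13) = mex{0,0} = 1
G(14) = mex{1,1} = 0
G(n+2) = G(n) holds for n = 0,…,2 (a full window of length max(S) = 3), so the sequence is purely periodic with period 2.

2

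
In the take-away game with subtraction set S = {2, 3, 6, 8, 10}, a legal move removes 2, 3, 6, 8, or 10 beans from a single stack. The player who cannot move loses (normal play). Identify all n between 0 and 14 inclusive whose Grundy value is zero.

n :  0  1  2  3  4  5  6  7  8  9 10 11 12 13 14
G :  0  0  1  1  2  0  3  1  2  2  3  3  0  2  1
P-positions are exactly the n with G(n) = 0.

0, 1, 5, 12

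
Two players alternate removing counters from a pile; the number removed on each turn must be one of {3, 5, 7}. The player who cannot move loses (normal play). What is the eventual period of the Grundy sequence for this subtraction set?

n :  0  1  2  3  4  5  6  7  8  9 10 11 12 13 14 15 16 17 18 19 20 21
G :  0  0  0  1  1  1  2  2  2  3  0  0  0  1  1  1  2  2  2  3  0  0
G(n+10) = G(n) holds for n = 0,…,6 (a full window of length max(S) = 7), so the sequence is purely periodic with period 10.

10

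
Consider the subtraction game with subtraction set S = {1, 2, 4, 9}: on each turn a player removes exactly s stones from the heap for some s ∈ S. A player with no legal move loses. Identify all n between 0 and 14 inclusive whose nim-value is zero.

G(0) = 0
G(1) = mex{0} = 1
G(2) = mex{1,0} = 2
G(3) = mex{2,1} = 0
G(4) = mex{0,2,0} = 1
G(5) = mex{1,0,1} = 2
G(6) = mex{2,1,2} = 0
G(7) = mex{0,2,0} = 1
G(8) = mex{1,0,1} = 2
G(9) = mex{2,1,2,0} = 3
G(10) = mex{3,2,0,1} = 4
G(11) = mex{4,3,1,2} = 0
G(12) = mex{0,4,2,0} = 1
G(13) = mex{1,0,3,1} = 2
G(14) = mex{2,1,4,2} = 0
P-positions are exactly the n with G(n) = 0.

0, 3, 6, 11, 14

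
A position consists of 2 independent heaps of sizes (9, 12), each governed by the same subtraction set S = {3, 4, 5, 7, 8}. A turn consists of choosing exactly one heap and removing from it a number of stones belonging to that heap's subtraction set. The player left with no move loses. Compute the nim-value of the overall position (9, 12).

All heaps use S = {3, 4, 5, 7, 8}:
n :  0  1  2  3  4  5  6  7  8  9 10 11 12
G :  0  0  0  1  1  1  2  2  2  3  3  0  0
Heap A: G(9) = 3.
Heap B: G(12) = 0.
Combined Grundy value = 3 ⊕ 0 = 3.

3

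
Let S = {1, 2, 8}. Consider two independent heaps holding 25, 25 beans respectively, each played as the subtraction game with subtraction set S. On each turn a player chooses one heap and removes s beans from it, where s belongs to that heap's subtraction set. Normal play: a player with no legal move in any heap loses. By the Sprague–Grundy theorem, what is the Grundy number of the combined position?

0

All heaps use S = {1, 2, 8}:
n :  0  1  2  3  4  5  6  7  8  9 10 11 12 13 14 15 16 17 18 19 20 21 22 23 24 25
G :  0  1  2  0  1  2  0  1  2  0  1  2  0  1  2  0  1  2  0  1  2  0  1  2  0  1
Heap A: G(25) = 1.
Heap B: G(25) = 1.
Combined Grundy value = 1 ⊕ 1 = 0.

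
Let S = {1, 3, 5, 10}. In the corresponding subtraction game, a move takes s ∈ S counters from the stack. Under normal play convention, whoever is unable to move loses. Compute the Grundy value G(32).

G(0) = 0
G(1) = mex{0} = 1
G(2) = mex{1} = 0
G(3) = mex{0,0} = 1
G(4) = mex{1,1} = 0
G(5) = mex{0,0,0} = 1
G(6) = mex{1,1,1} = 0
G(7) = mex{0,0,0} = 1
G(8) = mex{1,1,1} = 0
G(9) = mex{0,0,0} = 1
G(10) = mex{1,1,1,0} = 2
G(11) = mex{2,0,0,1} = 3
G(12) = mex{3,1,1,0} = 2
G(13) = mex{2,2,0,1} = 3
G(14) = mex{3,3,1,0} = 2
G(15) = mex{2,2,2,1} = 0
G(16) = mex{0,3,3,0} = 1
G(17) = mex{1,2,2,1} = 0
G(18) = mex{0,0,3,0} = 1
G(19) = mex{1,1,2,1} = 0
G(20) = mex{0,0,0,2} = 1
G(21) = mex{1,1,1,3} = 0
G(22) = mex{0,0,0,2} = 1
G(23) = mex{1,1,1,3} = 0
G(24) = mex{0,0,0,2} = 1
G(25) = mex{1,1,1,0} = 2
G(26) = mex{2,0,0,1} = 3
G(27) = mex{3,1,1,0} = 2
G(28) = mex{2,2,0,1} = 3
G(29) = mex{3,3,1,0} = 2
G(30) = mex{2,2,2,1} = 0
G(31) = mex{0,3,3,0} = 1
G(32) = mex{1,2,2,1} = 0

0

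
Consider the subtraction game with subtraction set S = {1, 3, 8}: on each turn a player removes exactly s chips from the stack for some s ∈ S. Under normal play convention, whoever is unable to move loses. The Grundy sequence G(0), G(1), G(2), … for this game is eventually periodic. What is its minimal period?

n :  0  1  2  3  4  5  6  7  8  9 10 11 12 13 14 15 16 17 18 19 20 21 22 23
G :  0  1  0  1  0  1  0  1  2  3  2  0  1  0  1  0  1  0  1  2  3  2  0  1
G(n+11) = G(n) holds for n = 0,…,7 (a full window of length max(S) = 8), so the sequence is purely periodic with period 11.

11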